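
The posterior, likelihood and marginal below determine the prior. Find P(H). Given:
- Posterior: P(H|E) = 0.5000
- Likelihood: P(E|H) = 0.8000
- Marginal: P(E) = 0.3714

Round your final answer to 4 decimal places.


From Bayes' theorem: P(H|E) = P(E|H) × P(H) / P(E)

Rearranging for P(H):
P(H) = P(H|E) × P(E) / P(E|H)
     = 0.5000 × 0.3714 / 0.8000
     = 0.18570000 / 0.8000
     = 0.2321


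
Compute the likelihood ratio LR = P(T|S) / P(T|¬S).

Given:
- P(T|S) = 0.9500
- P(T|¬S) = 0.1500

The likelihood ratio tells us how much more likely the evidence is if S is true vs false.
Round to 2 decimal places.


Likelihood Ratio (LR) = P(T|S) / P(T|¬S)

LR = 0.9500 / 0.1500
   = 6.33

The evidence is 6.33 times more likely if S is true than if S is false.
LR > 1, so observing T raises the odds in favor of S.


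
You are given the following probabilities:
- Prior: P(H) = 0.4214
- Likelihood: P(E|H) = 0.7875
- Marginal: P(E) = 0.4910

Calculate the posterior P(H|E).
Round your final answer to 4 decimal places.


Using Bayes' theorem:

P(H|E) = P(E|H) × P(H) / P(E)
       = 0.7875 × 0.4214 / 0.4910
       = 0.33185250 / 0.4910
       = 0.6759

The evidence strengthens our belief in H.
Prior: 0.4214 → Posterior: 0.6759


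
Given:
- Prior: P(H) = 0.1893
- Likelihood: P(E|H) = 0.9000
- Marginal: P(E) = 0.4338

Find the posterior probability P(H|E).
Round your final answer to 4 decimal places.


Using Bayes' theorem:

P(H|E) = P(E|H) × P(H) / P(E)
       = 0.9000 × 0.1893 / 0.4338
       = 0.17037000 / 0.4338
       = 0.3927

The evidence strengthens our belief in H.
Prior: 0.1893 → Posterior: 0.3927


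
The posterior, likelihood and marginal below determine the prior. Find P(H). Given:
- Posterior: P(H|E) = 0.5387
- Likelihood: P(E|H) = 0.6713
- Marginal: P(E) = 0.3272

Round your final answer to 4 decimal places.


From Bayes' theorem: P(H|E) = P(E|H) × P(H) / P(E)

Rearranging for P(H):
P(H) = P(H|E) × P(E) / P(E|H)
     = 0.5387 × 0.3272 / 0.6713
     = 0.17626264 / 0.6713
     = 0.2626


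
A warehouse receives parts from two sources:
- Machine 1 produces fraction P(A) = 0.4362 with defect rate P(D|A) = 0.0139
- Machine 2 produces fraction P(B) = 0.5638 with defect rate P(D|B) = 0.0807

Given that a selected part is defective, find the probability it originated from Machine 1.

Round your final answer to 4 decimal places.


Let A = from Machine 1, D = defective

Given:
- P(A) = 0.4362, P(B) = 0.5638
- P(D|A) = 0.0139, P(D|B) = 0.0807

Step 1: Find P(D)
P(D) = P(D|A)P(A) + P(D|B)P(B)
     = 0.0139 × 0.4362 + 0.0807 × 0.5638
     = 0.00606318 + 0.04549866
     = 0.05156184

Step 2: Apply Bayes' theorem
P(A|D) = P(D|A)P(A) / P(D)
       = 0.00606318 / 0.05156184
       = 0.1176


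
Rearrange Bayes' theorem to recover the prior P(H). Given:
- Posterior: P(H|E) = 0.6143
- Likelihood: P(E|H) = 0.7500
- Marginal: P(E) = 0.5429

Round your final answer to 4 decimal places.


From Bayes' theorem: P(H|E) = P(E|H) × P(H) / P(E)

Rearranging for P(H):
P(H) = P(H|E) × P(E) / P(E|H)
     = 0.6143 × 0.5429 / 0.7500
     = 0.33350347 / 0.7500
     = 0.4447


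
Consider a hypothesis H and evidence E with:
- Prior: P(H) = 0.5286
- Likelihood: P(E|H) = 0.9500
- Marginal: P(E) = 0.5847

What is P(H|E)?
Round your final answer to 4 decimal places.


Using Bayes' theorem:

P(H|E) = P(E|H) × P(H) / P(E)
       = 0.9500 × 0.5286 / 0.5847
       = 0.50217000 / 0.5847
       = 0.8589

The evidence strengthens our belief in H.
Prior: 0.5286 → Posterior: 0.8589


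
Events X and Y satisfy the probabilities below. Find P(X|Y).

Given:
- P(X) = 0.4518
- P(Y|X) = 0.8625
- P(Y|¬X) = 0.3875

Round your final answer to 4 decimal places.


Bayes' theorem: P(X|Y) = P(Y|X) × P(X) / P(Y)

Step 1: Calculate P(Y) using law of total probability
P(Y) = P(Y|X)P(X) + P(Y|¬X)P(¬X)
     = 0.8625 × 0.4518 + 0.3875 × 0.5482
     = 0.38967750 + 0.21242750
     = 0.60210500

Step 2: Apply Bayes' theorem
P(X|Y) = P(Y|X) × P(X) / P(Y)
       = 0.38967750 / 0.60210500
       = 0.6472


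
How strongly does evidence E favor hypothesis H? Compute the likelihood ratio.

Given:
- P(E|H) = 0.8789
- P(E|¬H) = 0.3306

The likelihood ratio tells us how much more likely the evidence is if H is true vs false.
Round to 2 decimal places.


Likelihood Ratio (LR) = P(E|H) / P(E|¬H)

LR = 0.8789 / 0.3306
   = 2.66

The evidence is 2.66 times more likely if H is true than if H is false.
Because LR exceeds 1, E is evidence for H.


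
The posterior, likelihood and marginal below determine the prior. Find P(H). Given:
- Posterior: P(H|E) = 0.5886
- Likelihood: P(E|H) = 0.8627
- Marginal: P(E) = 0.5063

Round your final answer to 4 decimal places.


From Bayes' theorem: P(H|E) = P(E|H) × P(H) / P(E)

Rearranging for P(H):
P(H) = P(H|E) × P(E) / P(E|H)
     = 0.5886 × 0.5063 / 0.8627
     = 0.29800818 / 0.8627
     = 0.3454


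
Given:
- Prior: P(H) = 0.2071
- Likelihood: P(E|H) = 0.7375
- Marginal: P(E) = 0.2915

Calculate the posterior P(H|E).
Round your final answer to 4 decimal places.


Using Bayes' theorem:

P(H|E) = P(E|H) × P(H) / P(E)
       = 0.7375 × 0.2071 / 0.2915
       = 0.15273625 / 0.2915
       = 0.5240

The evidence strengthens our belief in H.
Prior: 0.2071 → Posterior: 0.5240


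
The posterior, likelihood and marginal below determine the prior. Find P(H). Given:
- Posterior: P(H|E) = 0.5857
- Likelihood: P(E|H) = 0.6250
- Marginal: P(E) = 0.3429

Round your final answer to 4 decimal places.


From Bayes' theorem: P(H|E) = P(E|H) × P(H) / P(E)

Rearranging for P(H):
P(H) = P(H|E) × P(E) / P(E|H)
     = 0.5857 × 0.3429 / 0.6250
     = 0.20083653 / 0.6250
     = 0.3213


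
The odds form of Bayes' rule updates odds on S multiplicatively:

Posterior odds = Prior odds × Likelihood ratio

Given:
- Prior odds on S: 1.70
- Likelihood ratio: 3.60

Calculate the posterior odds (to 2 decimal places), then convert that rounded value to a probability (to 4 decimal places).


Step 1: Calculate posterior odds
Posterior odds = Prior odds × LR
               = 1.70 × 3.60
               = 6.12

Step 2: Convert to probability
P(S|E) = Posterior odds / (1 + Posterior odds)
       = 6.12 / (1 + 6.12)
       = 6.12 / 7.12
       = 0.8596

The evidence increased P(S) from 0.6296 to 0.8596.


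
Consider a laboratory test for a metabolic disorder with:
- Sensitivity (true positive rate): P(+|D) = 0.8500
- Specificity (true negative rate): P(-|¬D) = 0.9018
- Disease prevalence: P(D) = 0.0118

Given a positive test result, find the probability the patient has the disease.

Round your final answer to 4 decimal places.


Let D = has disease, + = positive test

Given:
- P(D) = 0.0118 (prevalence)
- P(+|D) = 0.8500 (sensitivity)
- P(-|¬D) = 0.9018 (specificity)
- P(+|¬D) = 0.0982 (false positive rate = 1 - specificity)

Step 1: Find P(+)
P(+) = P(+|D)P(D) + P(+|¬D)P(¬D)
     = 0.8500 × 0.0118 + 0.0982 × 0.9882
     = 0.01003000 + 0.09704124
     = 0.10707124

Step 2: Apply Bayes' theorem for P(D|+)
P(D|+) = P(+|D)P(D) / P(+)
       = 0.01003000 / 0.10707124
       = 0.0937


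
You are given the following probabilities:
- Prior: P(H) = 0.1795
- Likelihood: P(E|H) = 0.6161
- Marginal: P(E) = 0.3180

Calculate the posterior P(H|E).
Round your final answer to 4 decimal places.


Using Bayes' theorem:

P(H|E) = P(E|H) × P(H) / P(E)
       = 0.6161 × 0.1795 / 0.3180
       = 0.11058995 / 0.3180
       = 0.3478

The evidence strengthens our belief in H.
Prior: 0.1795 → Posterior: 0.3478


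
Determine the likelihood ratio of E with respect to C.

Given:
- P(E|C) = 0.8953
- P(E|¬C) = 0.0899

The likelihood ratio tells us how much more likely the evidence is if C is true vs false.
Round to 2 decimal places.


Likelihood Ratio (LR) = P(E|C) / P(E|¬C)

LR = 0.8953 / 0.0899
   = 9.96

The evidence is 9.96 times more likely if C is true than if C is false.
Because LR exceeds 1, E is evidence for C.


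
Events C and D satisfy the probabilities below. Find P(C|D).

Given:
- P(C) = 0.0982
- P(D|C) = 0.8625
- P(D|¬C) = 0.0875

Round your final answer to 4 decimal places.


Bayes' theorem: P(C|D) = P(D|C) × P(C) / P(D)

Step 1: Calculate P(D) using law of total probability
P(D) = P(D|C)P(C) + P(D|¬C)P(¬C)
     = 0.8625 × 0.0982 + 0.0875 × 0.9018
     = 0.08469750 + 0.07890750
     = 0.16360500

Step 2: Apply Bayes' theorem
P(C|D) = P(D|C) × P(C) / P(D)
       = 0.08469750 / 0.16360500
       = 0.5177


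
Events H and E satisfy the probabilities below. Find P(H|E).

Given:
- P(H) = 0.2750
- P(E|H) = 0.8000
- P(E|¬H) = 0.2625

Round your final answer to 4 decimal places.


Bayes' theorem: P(H|E) = P(E|H) × P(H) / P(E)

Step 1: Calculate P(E) using law of total probability
P(E) = P(E|H)P(H) + P(E|¬H)P(¬H)
     = 0.8000 × 0.2750 + 0.2625 × 0.7250
     = 0.22000000 + 0.19031250
     = 0.41031250

Step 2: Apply Bayes' theorem
P(H|E) = P(E|H) × P(H) / P(E)
       = 0.22000000 / 0.41031250
       = 0.5362


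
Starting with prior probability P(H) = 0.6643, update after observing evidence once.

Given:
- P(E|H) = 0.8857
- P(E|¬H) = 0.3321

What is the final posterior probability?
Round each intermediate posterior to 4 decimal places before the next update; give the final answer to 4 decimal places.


Sequential Bayesian updating:

Initial prior: P(H) = 0.6643

Update 1:
  P(E) = 0.8857 × 0.6643 + 0.3321 × 0.3357 = 0.58837051 + 0.11148597 = 0.69985648
  P(H|E) = 0.58837051 / 0.69985648 = 0.8407

Final posterior: 0.8407


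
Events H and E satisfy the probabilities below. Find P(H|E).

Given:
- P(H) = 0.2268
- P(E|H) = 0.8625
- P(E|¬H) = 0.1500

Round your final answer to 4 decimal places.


Bayes' theorem: P(H|E) = P(E|H) × P(H) / P(E)

Step 1: Calculate P(E) using law of total probability
P(E) = P(E|H)P(H) + P(E|¬H)P(¬H)
     = 0.8625 × 0.2268 + 0.1500 × 0.7732
     = 0.19561500 + 0.11598000
     = 0.31159500

Step 2: Apply Bayes' theorem
P(H|E) = P(E|H) × P(H) / P(E)
       = 0.19561500 / 0.31159500
       = 0.6278


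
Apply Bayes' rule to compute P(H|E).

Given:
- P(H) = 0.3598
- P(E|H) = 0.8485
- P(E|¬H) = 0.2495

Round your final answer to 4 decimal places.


Bayes' theorem: P(H|E) = P(E|H) × P(H) / P(E)

Step 1: Calculate P(E) using law of total probability
P(E) = P(E|H)P(H) + P(E|¬H)P(¬H)
     = 0.8485 × 0.3598 + 0.2495 × 0.6402
     = 0.30529030 + 0.15972990
     = 0.46502020

Step 2: Apply Bayes' theorem
P(H|E) = P(E|H) × P(H) / P(E)
       = 0.30529030 / 0.46502020
       = 0.6565


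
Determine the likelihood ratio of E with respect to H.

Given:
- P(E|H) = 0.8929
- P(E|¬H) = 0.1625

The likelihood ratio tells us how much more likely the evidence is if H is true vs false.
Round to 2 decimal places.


Likelihood Ratio (LR) = P(E|H) / P(E|¬H)

LR = 0.8929 / 0.1625
   = 5.49

The evidence is 5.49 times more likely if H is true than if H is false.
Because LR exceeds 1, E is evidence for H.


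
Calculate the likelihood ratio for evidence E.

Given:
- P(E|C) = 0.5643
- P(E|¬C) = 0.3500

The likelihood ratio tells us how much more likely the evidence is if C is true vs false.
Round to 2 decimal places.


Likelihood Ratio (LR) = P(E|C) / P(E|¬C)

LR = 0.5643 / 0.3500
   = 1.61

The evidence is 1.61 times more likely if C is true than if C is false.
Since LR > 1, the evidence supports C over ¬C.


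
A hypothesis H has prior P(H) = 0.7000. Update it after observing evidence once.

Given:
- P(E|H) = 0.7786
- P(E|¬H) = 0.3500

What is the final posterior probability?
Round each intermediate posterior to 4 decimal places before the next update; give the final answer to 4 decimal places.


Sequential Bayesian updating:

Initial prior: P(H) = 0.7000

Update 1:
  P(E) = 0.7786 × 0.7000 + 0.3500 × 0.3000 = 0.54502000 + 0.10500000 = 0.65002000
  P(H|E) = 0.54502000 / 0.65002000 = 0.8385

Final posterior: 0.8385


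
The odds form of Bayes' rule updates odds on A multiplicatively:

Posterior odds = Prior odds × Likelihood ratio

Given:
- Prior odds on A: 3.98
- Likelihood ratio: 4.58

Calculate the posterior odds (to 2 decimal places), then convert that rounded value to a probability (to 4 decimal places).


Step 1: Calculate posterior odds
Posterior odds = Prior odds × LR
               = 3.98 × 4.58
               = 18.23

Step 2: Convert to probability
P(A|E) = Posterior odds / (1 + Posterior odds)
       = 18.23 / (1 + 18.23)
       = 18.23 / 19.23
       = 0.9480

The evidence increased P(A) from 0.7992 to 0.9480.


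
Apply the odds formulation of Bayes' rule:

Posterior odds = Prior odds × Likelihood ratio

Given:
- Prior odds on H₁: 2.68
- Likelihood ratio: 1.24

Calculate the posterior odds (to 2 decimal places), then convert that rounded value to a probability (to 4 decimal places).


Step 1: Calculate posterior odds
Posterior odds = Prior odds × LR
               = 2.68 × 1.24
               = 3.32

Step 2: Convert to probability
P(H₁|E) = Posterior odds / (1 + Posterior odds)
       = 3.32 / (1 + 3.32)
       = 3.32 / 4.32
       = 0.7685

The evidence increased P(H₁) from 0.7283 to 0.7685.


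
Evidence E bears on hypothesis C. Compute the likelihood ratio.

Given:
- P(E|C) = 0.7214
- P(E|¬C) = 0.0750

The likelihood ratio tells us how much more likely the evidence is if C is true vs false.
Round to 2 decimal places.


Likelihood Ratio (LR) = P(E|C) / P(E|¬C)

LR = 0.7214 / 0.0750
   = 9.62

The evidence is 9.62 times more likely if C is true than if C is false.
Since LR > 1, the evidence supports C over ¬C.


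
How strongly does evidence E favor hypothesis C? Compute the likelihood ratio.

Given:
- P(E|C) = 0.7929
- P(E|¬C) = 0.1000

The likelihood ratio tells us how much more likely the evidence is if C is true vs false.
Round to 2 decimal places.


Likelihood Ratio (LR) = P(E|C) / P(E|¬C)

LR = 0.7929 / 0.1000
   = 7.93

The evidence is 7.93 times more likely if C is true than if C is false.
Because LR exceeds 1, E is evidence for C.


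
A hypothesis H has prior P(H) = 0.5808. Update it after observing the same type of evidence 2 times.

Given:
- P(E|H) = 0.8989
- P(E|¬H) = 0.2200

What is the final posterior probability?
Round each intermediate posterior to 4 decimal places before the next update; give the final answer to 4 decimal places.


Sequential Bayesian updating:

Initial prior: P(H) = 0.5808

Update 1:
  P(E) = 0.8989 × 0.5808 + 0.2200 × 0.4192 = 0.52208112 + 0.09222400 = 0.61430512
  P(H|E) = 0.52208112 / 0.61430512 = 0.8499

Update 2:
  P(E) = 0.8989 × 0.8499 + 0.2200 × 0.1501 = 0.76397511 + 0.03302200 = 0.79699711
  P(H|E) = 0.76397511 / 0.79699711 = 0.9586

Final posterior: 0.9586


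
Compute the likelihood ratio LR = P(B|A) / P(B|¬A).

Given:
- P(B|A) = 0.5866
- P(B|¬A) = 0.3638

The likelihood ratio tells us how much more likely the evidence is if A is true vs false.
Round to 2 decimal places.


Likelihood Ratio (LR) = P(B|A) / P(B|¬A)

LR = 0.5866 / 0.3638
   = 1.61

The evidence is 1.61 times more likely if A is true than if A is false.
Because LR exceeds 1, B is evidence for A.


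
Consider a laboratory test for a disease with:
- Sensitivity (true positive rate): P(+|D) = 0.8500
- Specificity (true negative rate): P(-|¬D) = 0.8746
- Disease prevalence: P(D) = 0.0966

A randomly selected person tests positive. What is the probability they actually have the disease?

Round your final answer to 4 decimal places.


Let D = has disease, + = positive test

Given:
- P(D) = 0.0966 (prevalence)
- P(+|D) = 0.8500 (sensitivity)
- P(-|¬D) = 0.8746 (specificity)
- P(+|¬D) = 0.1254 (false positive rate = 1 - specificity)

Step 1: Find P(+)
P(+) = P(+|D)P(D) + P(+|¬D)P(¬D)
     = 0.8500 × 0.0966 + 0.1254 × 0.9034
     = 0.08211000 + 0.11328636
     = 0.19539636

Step 2: Apply Bayes' theorem for P(D|+)
P(D|+) = P(+|D)P(D) / P(+)
       = 0.08211000 / 0.19539636
       = 0.4202


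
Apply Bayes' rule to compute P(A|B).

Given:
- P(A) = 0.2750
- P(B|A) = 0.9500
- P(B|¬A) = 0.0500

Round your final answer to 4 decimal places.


Bayes' theorem: P(A|B) = P(B|A) × P(A) / P(B)

Step 1: Calculate P(B) using law of total probability
P(B) = P(B|A)P(A) + P(B|¬A)P(¬A)
     = 0.9500 × 0.2750 + 0.0500 × 0.7250
     = 0.26125000 + 0.03625000
     = 0.29750000

Step 2: Apply Bayes' theorem
P(A|B) = P(B|A) × P(A) / P(B)
       = 0.26125000 / 0.29750000
       = 0.8782


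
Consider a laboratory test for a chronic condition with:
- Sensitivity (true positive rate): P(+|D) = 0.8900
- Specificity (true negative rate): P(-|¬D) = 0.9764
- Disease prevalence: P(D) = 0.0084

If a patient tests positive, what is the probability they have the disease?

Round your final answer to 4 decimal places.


Let D = has disease, + = positive test

Given:
- P(D) = 0.0084 (prevalence)
- P(+|D) = 0.8900 (sensitivity)
- P(-|¬D) = 0.9764 (specificity)
- P(+|¬D) = 0.0236 (false positive rate = 1 - specificity)

Step 1: Find P(+)
P(+) = P(+|D)P(D) + P(+|¬D)P(¬D)
     = 0.8900 × 0.0084 + 0.0236 × 0.9916
     = 0.00747600 + 0.02340176
     = 0.03087776

Step 2: Apply Bayes' theorem for P(D|+)
P(D|+) = P(+|D)P(D) / P(+)
       = 0.00747600 / 0.03087776
       = 0.2421


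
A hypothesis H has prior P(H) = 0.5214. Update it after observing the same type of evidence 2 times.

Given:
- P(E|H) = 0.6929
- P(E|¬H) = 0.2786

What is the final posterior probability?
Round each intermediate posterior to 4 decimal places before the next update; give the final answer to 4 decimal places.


Sequential Bayesian updating:

Initial prior: P(H) = 0.5214

Update 1:
  P(E) = 0.6929 × 0.5214 + 0.2786 × 0.4786 = 0.36127806 + 0.13333796 = 0.49461602
  P(H|E) = 0.36127806 / 0.49461602 = 0.7304

Update 2:
  P(E) = 0.6929 × 0.7304 + 0.2786 × 0.2696 = 0.50609416 + 0.07511056 = 0.58120472
  P(H|E) = 0.50609416 / 0.58120472 = 0.8708

Final posterior: 0.8708


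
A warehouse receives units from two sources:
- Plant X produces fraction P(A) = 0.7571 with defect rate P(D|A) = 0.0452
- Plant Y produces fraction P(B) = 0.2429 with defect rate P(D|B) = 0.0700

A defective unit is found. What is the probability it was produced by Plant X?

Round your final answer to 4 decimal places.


Let A = from Plant X, D = defective

Given:
- P(A) = 0.7571, P(B) = 0.2429
- P(D|A) = 0.0452, P(D|B) = 0.0700

Step 1: Find P(D)
P(D) = P(D|A)P(A) + P(D|B)P(B)
     = 0.0452 × 0.7571 + 0.0700 × 0.2429
     = 0.03422092 + 0.01700300
     = 0.05122392

Step 2: Apply Bayes' theorem
P(A|D) = P(D|A)P(A) / P(D)
       = 0.03422092 / 0.05122392
       = 0.6681


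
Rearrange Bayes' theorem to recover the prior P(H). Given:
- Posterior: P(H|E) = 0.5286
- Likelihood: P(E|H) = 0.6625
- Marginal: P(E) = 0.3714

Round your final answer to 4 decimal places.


From Bayes' theorem: P(H|E) = P(E|H) × P(H) / P(E)

Rearranging for P(H):
P(H) = P(H|E) × P(E) / P(E|H)
     = 0.5286 × 0.3714 / 0.6625
     = 0.19632204 / 0.6625
     = 0.2963


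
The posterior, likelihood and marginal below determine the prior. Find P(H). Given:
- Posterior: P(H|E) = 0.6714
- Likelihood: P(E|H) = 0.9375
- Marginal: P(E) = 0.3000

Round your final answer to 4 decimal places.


From Bayes' theorem: P(H|E) = P(E|H) × P(H) / P(E)

Rearranging for P(H):
P(H) = P(H|E) × P(E) / P(E|H)
     = 0.6714 × 0.3000 / 0.9375
     = 0.20142000 / 0.9375
     = 0.2148


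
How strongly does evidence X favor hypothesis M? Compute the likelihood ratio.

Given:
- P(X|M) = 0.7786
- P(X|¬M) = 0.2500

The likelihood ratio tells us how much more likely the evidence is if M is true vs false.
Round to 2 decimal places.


Likelihood Ratio (LR) = P(X|M) / P(X|¬M)

LR = 0.7786 / 0.2500
   = 3.11

The evidence is 3.11 times more likely if M is true than if M is false.
Since LR > 1, the evidence supports M over ¬M.


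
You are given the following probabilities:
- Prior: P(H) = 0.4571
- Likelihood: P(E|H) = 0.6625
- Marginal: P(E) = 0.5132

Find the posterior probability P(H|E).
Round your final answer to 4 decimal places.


Using Bayes' theorem:

P(H|E) = P(E|H) × P(H) / P(E)
       = 0.6625 × 0.4571 / 0.5132
       = 0.30282875 / 0.5132
       = 0.5901

The evidence strengthens our belief in H.
Prior: 0.4571 → Posterior: 0.5901


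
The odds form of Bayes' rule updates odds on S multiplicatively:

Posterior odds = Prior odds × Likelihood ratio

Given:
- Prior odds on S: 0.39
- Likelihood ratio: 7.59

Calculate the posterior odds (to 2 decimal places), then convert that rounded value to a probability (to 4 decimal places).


Step 1: Calculate posterior odds
Posterior odds = Prior odds × LR
               = 0.39 × 7.59
               = 2.96

Step 2: Convert to probability
P(S|E) = Posterior odds / (1 + Posterior odds)
       = 2.96 / (1 + 2.96)
       = 2.96 / 3.96
       = 0.7475

The evidence increased P(S) from 0.2806 to 0.7475.


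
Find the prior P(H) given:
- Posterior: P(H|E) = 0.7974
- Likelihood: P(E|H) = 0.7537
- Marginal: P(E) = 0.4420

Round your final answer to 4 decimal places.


From Bayes' theorem: P(H|E) = P(E|H) × P(H) / P(E)

Rearranging for P(H):
P(H) = P(H|E) × P(E) / P(E|H)
     = 0.7974 × 0.4420 / 0.7537
     = 0.35245080 / 0.7537
     = 0.4676


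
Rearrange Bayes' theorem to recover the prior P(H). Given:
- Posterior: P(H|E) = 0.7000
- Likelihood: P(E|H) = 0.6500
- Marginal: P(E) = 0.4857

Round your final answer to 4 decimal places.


From Bayes' theorem: P(H|E) = P(E|H) × P(H) / P(E)

Rearranging for P(H):
P(H) = P(H|E) × P(E) / P(E|H)
     = 0.7000 × 0.4857 / 0.6500
     = 0.33999000 / 0.6500
     = 0.5231


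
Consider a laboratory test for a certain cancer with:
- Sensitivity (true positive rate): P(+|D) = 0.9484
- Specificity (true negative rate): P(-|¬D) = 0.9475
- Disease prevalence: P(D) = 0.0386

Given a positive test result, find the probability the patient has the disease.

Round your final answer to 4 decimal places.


Let D = has disease, + = positive test

Given:
- P(D) = 0.0386 (prevalence)
- P(+|D) = 0.9484 (sensitivity)
- P(-|¬D) = 0.9475 (specificity)
- P(+|¬D) = 0.0525 (false positive rate = 1 - specificity)

Step 1: Find P(+)
P(+) = P(+|D)P(D) + P(+|¬D)P(¬D)
     = 0.9484 × 0.0386 + 0.0525 × 0.9614
     = 0.03660824 + 0.05047350
     = 0.08708174

Step 2: Apply Bayes' theorem for P(D|+)
P(D|+) = P(+|D)P(D) / P(+)
       = 0.03660824 / 0.08708174
       = 0.4204


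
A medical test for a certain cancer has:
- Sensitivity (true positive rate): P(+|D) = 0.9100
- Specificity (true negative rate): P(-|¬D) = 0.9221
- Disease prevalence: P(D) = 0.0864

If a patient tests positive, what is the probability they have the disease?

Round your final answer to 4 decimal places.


Let D = has disease, + = positive test

Given:
- P(D) = 0.0864 (prevalence)
- P(+|D) = 0.9100 (sensitivity)
- P(-|¬D) = 0.9221 (specificity)
- P(+|¬D) = 0.0779 (false positive rate = 1 - specificity)

Step 1: Find P(+)
P(+) = P(+|D)P(D) + P(+|¬D)P(¬D)
     = 0.9100 × 0.0864 + 0.0779 × 0.9136
     = 0.07862400 + 0.07116944
     = 0.14979344

Step 2: Apply Bayes' theorem for P(D|+)
P(D|+) = P(+|D)P(D) / P(+)
       = 0.07862400 / 0.14979344
       = 0.5249


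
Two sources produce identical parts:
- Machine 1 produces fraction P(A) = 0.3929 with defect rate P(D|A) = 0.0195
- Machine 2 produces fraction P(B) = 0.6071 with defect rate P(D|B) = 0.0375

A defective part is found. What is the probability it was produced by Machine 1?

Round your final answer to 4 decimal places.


Let A = from Machine 1, D = defective

Given:
- P(A) = 0.3929, P(B) = 0.6071
- P(D|A) = 0.0195, P(D|B) = 0.0375

Step 1: Find P(D)
P(D) = P(D|A)P(A) + P(D|B)P(B)
     = 0.0195 × 0.3929 + 0.0375 × 0.6071
     = 0.00766155 + 0.02276625
     = 0.03042780

Step 2: Apply Bayes' theorem
P(A|D) = P(D|A)P(A) / P(D)
       = 0.00766155 / 0.03042780
       = 0.2518


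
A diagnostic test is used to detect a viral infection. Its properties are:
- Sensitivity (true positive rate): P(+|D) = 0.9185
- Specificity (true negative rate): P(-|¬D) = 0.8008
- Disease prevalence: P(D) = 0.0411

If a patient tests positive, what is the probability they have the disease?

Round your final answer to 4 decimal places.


Let D = has disease, + = positive test

Given:
- P(D) = 0.0411 (prevalence)
- P(+|D) = 0.9185 (sensitivity)
- P(-|¬D) = 0.8008 (specificity)
- P(+|¬D) = 0.1992 (false positive rate = 1 - specificity)

Step 1: Find P(+)
P(+) = P(+|D)P(D) + P(+|¬D)P(¬D)
     = 0.9185 × 0.0411 + 0.1992 × 0.9589
     = 0.03775035 + 0.19101288
     = 0.22876323

Step 2: Apply Bayes' theorem for P(D|+)
P(D|+) = P(+|D)P(D) / P(+)
       = 0.03775035 / 0.22876323
       = 0.1650


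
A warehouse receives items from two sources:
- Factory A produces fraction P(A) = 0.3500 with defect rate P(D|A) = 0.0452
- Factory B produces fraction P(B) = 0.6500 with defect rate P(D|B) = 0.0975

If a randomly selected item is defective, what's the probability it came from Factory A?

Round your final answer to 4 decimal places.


Let A = from Factory A, D = defective

Given:
- P(A) = 0.3500, P(B) = 0.6500
- P(D|A) = 0.0452, P(D|B) = 0.0975

Step 1: Find P(D)
P(D) = P(D|A)P(A) + P(D|B)P(B)
     = 0.0452 × 0.3500 + 0.0975 × 0.6500
     = 0.01582000 + 0.06337500
     = 0.07919500

Step 2: Apply Bayes' theorem
P(A|D) = P(D|A)P(A) / P(D)
       = 0.01582000 / 0.07919500
       = 0.1998


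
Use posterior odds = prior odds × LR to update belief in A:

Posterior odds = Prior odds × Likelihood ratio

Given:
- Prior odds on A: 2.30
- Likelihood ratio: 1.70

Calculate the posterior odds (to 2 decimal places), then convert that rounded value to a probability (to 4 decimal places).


Step 1: Calculate posterior odds
Posterior odds = Prior odds × LR
               = 2.30 × 1.70
               = 3.91

Step 2: Convert to probability
P(A|E) = Posterior odds / (1 + Posterior odds)
       = 3.91 / (1 + 3.91)
       = 3.91 / 4.91
       = 0.7963

The evidence increased P(A) from 0.6970 to 0.7963.


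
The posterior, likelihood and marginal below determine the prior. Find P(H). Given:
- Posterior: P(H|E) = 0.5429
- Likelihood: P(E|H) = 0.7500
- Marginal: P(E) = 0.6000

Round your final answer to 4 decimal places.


From Bayes' theorem: P(H|E) = P(E|H) × P(H) / P(E)

Rearranging for P(H):
P(H) = P(H|E) × P(E) / P(E|H)
     = 0.5429 × 0.6000 / 0.7500
     = 0.32574000 / 0.7500
     = 0.4343


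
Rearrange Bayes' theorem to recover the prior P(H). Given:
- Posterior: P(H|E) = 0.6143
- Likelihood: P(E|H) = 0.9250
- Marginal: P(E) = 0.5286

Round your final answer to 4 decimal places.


From Bayes' theorem: P(H|E) = P(E|H) × P(H) / P(E)

Rearranging for P(H):
P(H) = P(H|E) × P(E) / P(E|H)
     = 0.6143 × 0.5286 / 0.9250
     = 0.32471898 / 0.9250
     = 0.3510


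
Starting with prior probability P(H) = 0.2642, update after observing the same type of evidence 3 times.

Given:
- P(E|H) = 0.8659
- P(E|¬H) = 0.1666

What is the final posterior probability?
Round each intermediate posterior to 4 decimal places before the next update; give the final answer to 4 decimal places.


Sequential Bayesian updating:

Initial prior: P(H) = 0.2642

Update 1:
  P(E) = 0.8659 × 0.2642 + 0.1666 × 0.7358 = 0.22877078 + 0.12258428 = 0.35135506
  P(H|E) = 0.22877078 / 0.35135506 = 0.6511

Update 2:
  P(E) = 0.8659 × 0.6511 + 0.1666 × 0.3489 = 0.56378749 + 0.05812674 = 0.62191423
  P(H|E) = 0.56378749 / 0.62191423 = 0.9065

Update 3:
  P(E) = 0.8659 × 0.9065 + 0.1666 × 0.0935 = 0.78493835 + 0.01557710 = 0.80051545
  P(H|E) = 0.78493835 / 0.80051545 = 0.9805

Final posterior: 0.9805


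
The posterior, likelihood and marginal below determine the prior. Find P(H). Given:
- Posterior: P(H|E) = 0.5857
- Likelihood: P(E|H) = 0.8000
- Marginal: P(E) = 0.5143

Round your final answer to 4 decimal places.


From Bayes' theorem: P(H|E) = P(E|H) × P(H) / P(E)

Rearranging for P(H):
P(H) = P(H|E) × P(E) / P(E|H)
     = 0.5857 × 0.5143 / 0.8000
     = 0.30122551 / 0.8000
     = 0.3765


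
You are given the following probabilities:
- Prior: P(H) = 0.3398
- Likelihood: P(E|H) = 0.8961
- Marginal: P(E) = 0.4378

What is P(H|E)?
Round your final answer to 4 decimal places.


Using Bayes' theorem:

P(H|E) = P(E|H) × P(H) / P(E)
       = 0.8961 × 0.3398 / 0.4378
       = 0.30449478 / 0.4378
       = 0.6955

The evidence strengthens our belief in H.
Prior: 0.3398 → Posterior: 0.6955


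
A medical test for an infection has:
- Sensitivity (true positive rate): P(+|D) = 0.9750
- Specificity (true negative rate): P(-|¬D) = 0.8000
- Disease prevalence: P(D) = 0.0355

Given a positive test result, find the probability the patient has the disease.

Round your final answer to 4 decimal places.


Let D = has disease, + = positive test

Given:
- P(D) = 0.0355 (prevalence)
- P(+|D) = 0.9750 (sensitivity)
- P(-|¬D) = 0.8000 (specificity)
- P(+|¬D) = 0.2000 (false positive rate = 1 - specificity)

Step 1: Find P(+)
P(+) = P(+|D)P(D) + P(+|¬D)P(¬D)
     = 0.9750 × 0.0355 + 0.2000 × 0.9645
     = 0.03461250 + 0.19290000
     = 0.22751250

Step 2: Apply Bayes' theorem for P(D|+)
P(D|+) = P(+|D)P(D) / P(+)
       = 0.03461250 / 0.22751250
       = 0.1521


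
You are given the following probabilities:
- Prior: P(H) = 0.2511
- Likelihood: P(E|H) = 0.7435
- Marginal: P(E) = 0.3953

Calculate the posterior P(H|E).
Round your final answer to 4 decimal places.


Using Bayes' theorem:

P(H|E) = P(E|H) × P(H) / P(E)
       = 0.7435 × 0.2511 / 0.3953
       = 0.18669285 / 0.3953
       = 0.4723

The evidence strengthens our belief in H.
Prior: 0.2511 → Posterior: 0.4723


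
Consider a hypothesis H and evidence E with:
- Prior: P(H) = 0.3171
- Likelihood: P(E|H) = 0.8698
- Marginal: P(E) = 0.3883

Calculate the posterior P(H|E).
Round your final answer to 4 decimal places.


Using Bayes' theorem:

P(H|E) = P(E|H) × P(H) / P(E)
       = 0.8698 × 0.3171 / 0.3883
       = 0.27581358 / 0.3883
       = 0.7103

The evidence strengthens our belief in H.
Prior: 0.3171 → Posterior: 0.7103


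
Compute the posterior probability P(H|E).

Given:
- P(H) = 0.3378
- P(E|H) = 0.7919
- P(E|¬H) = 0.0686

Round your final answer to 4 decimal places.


Bayes' theorem: P(H|E) = P(E|H) × P(H) / P(E)

Step 1: Calculate P(E) using law of total probability
P(E) = P(E|H)P(H) + P(E|¬H)P(¬H)
     = 0.7919 × 0.3378 + 0.0686 × 0.6622
     = 0.26750382 + 0.04542692
     = 0.31293074

Step 2: Apply Bayes' theorem
P(H|E) = P(E|H) × P(H) / P(E)
       = 0.26750382 / 0.31293074
       = 0.8548


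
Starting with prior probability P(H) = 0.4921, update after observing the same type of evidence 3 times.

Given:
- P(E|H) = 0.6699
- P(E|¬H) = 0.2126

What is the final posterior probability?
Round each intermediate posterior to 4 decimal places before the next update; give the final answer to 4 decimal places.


Sequential Bayesian updating:

Initial prior: P(H) = 0.4921

Update 1:
  P(E) = 0.6699 × 0.4921 + 0.2126 × 0.5079 = 0.32965779 + 0.10797954 = 0.43763733
  P(H|E) = 0.32965779 / 0.43763733 = 0.7533

Update 2:
  P(E) = 0.6699 × 0.7533 + 0.2126 × 0.2467 = 0.50463567 + 0.05244842 = 0.55708409
  P(H|E) = 0.50463567 / 0.55708409 = 0.9059

Update 3:
  P(E) = 0.6699 × 0.9059 + 0.2126 × 0.0941 = 0.60686241 + 0.02000566 = 0.62686807
  P(H|E) = 0.60686241 / 0.62686807 = 0.9681

Final posterior: 0.9681


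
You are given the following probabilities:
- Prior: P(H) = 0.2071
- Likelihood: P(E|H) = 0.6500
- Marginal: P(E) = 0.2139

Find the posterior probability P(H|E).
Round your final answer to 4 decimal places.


Using Bayes' theorem:

P(H|E) = P(E|H) × P(H) / P(E)
       = 0.6500 × 0.2071 / 0.2139
       = 0.13461500 / 0.2139
       = 0.6293

The evidence strengthens our belief in H.
Prior: 0.2071 → Posterior: 0.6293


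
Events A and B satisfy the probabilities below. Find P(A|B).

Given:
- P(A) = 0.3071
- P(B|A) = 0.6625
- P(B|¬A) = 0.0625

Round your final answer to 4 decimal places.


Bayes' theorem: P(A|B) = P(B|A) × P(A) / P(B)

Step 1: Calculate P(B) using law of total probability
P(B) = P(B|A)P(A) + P(B|¬A)P(¬A)
     = 0.6625 × 0.3071 + 0.0625 × 0.6929
     = 0.20345375 + 0.04330625
     = 0.24676000

Step 2: Apply Bayes' theorem
P(A|B) = P(B|A) × P(A) / P(B)
       = 0.20345375 / 0.24676000
       = 0.8245


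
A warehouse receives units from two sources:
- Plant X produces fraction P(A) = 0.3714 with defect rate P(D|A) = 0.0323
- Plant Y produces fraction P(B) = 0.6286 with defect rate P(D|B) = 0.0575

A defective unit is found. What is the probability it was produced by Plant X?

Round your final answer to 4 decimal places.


Let A = from Plant X, D = defective

Given:
- P(A) = 0.3714, P(B) = 0.6286
- P(D|A) = 0.0323, P(D|B) = 0.0575

Step 1: Find P(D)
P(D) = P(D|A)P(A) + P(D|B)P(B)
     = 0.0323 × 0.3714 + 0.0575 × 0.6286
     = 0.01199622 + 0.03614450
     = 0.04814072

Step 2: Apply Bayes' theorem
P(A|D) = P(D|A)P(A) / P(D)
       = 0.01199622 / 0.04814072
       = 0.2492


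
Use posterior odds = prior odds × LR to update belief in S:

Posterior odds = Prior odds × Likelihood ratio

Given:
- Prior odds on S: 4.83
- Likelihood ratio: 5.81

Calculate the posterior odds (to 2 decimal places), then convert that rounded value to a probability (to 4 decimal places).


Step 1: Calculate posterior odds
Posterior odds = Prior odds × LR
               = 4.83 × 5.81
               = 28.06

Step 2: Convert to probability
P(S|E) = Posterior odds / (1 + Posterior odds)
       = 28.06 / (1 + 28.06)
       = 28.06 / 29.06
       = 0.9656

The evidence increased P(S) from 0.8285 to 0.9656.


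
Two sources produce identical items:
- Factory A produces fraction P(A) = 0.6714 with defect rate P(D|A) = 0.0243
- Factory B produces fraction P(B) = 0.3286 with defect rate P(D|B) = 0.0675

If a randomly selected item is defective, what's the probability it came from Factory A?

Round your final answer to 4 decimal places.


Let A = from Factory A, D = defective

Given:
- P(A) = 0.6714, P(B) = 0.3286
- P(D|A) = 0.0243, P(D|B) = 0.0675

Step 1: Find P(D)
P(D) = P(D|A)P(A) + P(D|B)P(B)
     = 0.0243 × 0.6714 + 0.0675 × 0.3286
     = 0.01631502 + 0.02218050
     = 0.03849552

Step 2: Apply Bayes' theorem
P(A|D) = P(D|A)P(A) / P(D)
       = 0.01631502 / 0.03849552
       = 0.4238


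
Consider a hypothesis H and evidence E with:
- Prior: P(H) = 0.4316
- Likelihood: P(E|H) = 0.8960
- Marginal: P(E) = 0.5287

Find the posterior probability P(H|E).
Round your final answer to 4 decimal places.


Using Bayes' theorem:

P(H|E) = P(E|H) × P(H) / P(E)
       = 0.8960 × 0.4316 / 0.5287
       = 0.38671360 / 0.5287
       = 0.7314

The evidence strengthens our belief in H.
Prior: 0.4316 → Posterior: 0.7314


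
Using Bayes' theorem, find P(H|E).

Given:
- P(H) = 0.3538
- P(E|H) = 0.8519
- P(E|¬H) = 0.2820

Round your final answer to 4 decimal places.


Bayes' theorem: P(H|E) = P(E|H) × P(H) / P(E)

Step 1: Calculate P(E) using law of total probability
P(E) = P(E|H)P(H) + P(E|¬H)P(¬H)
     = 0.8519 × 0.3538 + 0.2820 × 0.6462
     = 0.30140222 + 0.18222840
     = 0.48363062

Step 2: Apply Bayes' theorem
P(H|E) = P(E|H) × P(H) / P(E)
       = 0.30140222 / 0.48363062
       = 0.6232


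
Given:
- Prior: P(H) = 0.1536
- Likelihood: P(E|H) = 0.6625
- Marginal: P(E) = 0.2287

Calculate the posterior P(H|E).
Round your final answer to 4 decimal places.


Using Bayes' theorem:

P(H|E) = P(E|H) × P(H) / P(E)
       = 0.6625 × 0.1536 / 0.2287
       = 0.10176000 / 0.2287
       = 0.4449

The evidence strengthens our belief in H.
Prior: 0.1536 → Posterior: 0.4449


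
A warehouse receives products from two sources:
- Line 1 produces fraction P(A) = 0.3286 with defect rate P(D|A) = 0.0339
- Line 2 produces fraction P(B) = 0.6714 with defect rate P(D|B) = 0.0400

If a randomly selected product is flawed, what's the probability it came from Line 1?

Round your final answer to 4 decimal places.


Let A = from Line 1, D = flawed

Given:
- P(A) = 0.3286, P(B) = 0.6714
- P(D|A) = 0.0339, P(D|B) = 0.0400

Step 1: Find P(D)
P(D) = P(D|A)P(A) + P(D|B)P(B)
     = 0.0339 × 0.3286 + 0.0400 × 0.6714
     = 0.01113954 + 0.02685600
     = 0.03799554

Step 2: Apply Bayes' theorem
P(A|D) = P(D|A)P(A) / P(D)
       = 0.01113954 / 0.03799554
       = 0.2932


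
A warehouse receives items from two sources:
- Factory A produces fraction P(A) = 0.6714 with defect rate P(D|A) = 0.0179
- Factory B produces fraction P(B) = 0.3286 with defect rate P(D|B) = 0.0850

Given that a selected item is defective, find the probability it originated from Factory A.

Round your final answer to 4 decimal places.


Let A = from Factory A, D = defective

Given:
- P(A) = 0.6714, P(B) = 0.3286
- P(D|A) = 0.0179, P(D|B) = 0.0850

Step 1: Find P(D)
P(D) = P(D|A)P(A) + P(D|B)P(B)
     = 0.0179 × 0.6714 + 0.0850 × 0.3286
     = 0.01201806 + 0.02793100
     = 0.03994906

Step 2: Apply Bayes' theorem
P(A|D) = P(D|A)P(A) / P(D)
       = 0.01201806 / 0.03994906
       = 0.3008


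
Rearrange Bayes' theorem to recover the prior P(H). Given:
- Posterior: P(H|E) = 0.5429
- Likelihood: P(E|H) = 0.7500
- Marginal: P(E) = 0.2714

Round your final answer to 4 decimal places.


From Bayes' theorem: P(H|E) = P(E|H) × P(H) / P(E)

Rearranging for P(H):
P(H) = P(H|E) × P(E) / P(E|H)
     = 0.5429 × 0.2714 / 0.7500
     = 0.14734306 / 0.7500
     = 0.1965


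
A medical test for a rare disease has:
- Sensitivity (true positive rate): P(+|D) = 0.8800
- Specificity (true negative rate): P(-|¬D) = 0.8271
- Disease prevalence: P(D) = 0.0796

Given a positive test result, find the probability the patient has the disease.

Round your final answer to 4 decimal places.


Let D = has disease, + = positive test

Given:
- P(D) = 0.0796 (prevalence)
- P(+|D) = 0.8800 (sensitivity)
- P(-|¬D) = 0.8271 (specificity)
- P(+|¬D) = 0.1729 (false positive rate = 1 - specificity)

Step 1: Find P(+)
P(+) = P(+|D)P(D) + P(+|¬D)P(¬D)
     = 0.8800 × 0.0796 + 0.1729 × 0.9204
     = 0.07004800 + 0.15913716
     = 0.22918516

Step 2: Apply Bayes' theorem for P(D|+)
P(D|+) = P(+|D)P(D) / P(+)
       = 0.07004800 / 0.22918516
       = 0.3056


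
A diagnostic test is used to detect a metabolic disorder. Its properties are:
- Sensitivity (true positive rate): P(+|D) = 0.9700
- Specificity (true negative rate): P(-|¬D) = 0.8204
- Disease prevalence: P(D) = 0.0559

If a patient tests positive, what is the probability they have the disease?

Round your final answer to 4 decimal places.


Let D = has disease, + = positive test

Given:
- P(D) = 0.0559 (prevalence)
- P(+|D) = 0.9700 (sensitivity)
- P(-|¬D) = 0.8204 (specificity)
- P(+|¬D) = 0.1796 (false positive rate = 1 - specificity)

Step 1: Find P(+)
P(+) = P(+|D)P(D) + P(+|¬D)P(¬D)
     = 0.9700 × 0.0559 + 0.1796 × 0.9441
     = 0.05422300 + 0.16956036
     = 0.22378336

Step 2: Apply Bayes' theorem for P(D|+)
P(D|+) = P(+|D)P(D) / P(+)
       = 0.05422300 / 0.22378336
       = 0.2423


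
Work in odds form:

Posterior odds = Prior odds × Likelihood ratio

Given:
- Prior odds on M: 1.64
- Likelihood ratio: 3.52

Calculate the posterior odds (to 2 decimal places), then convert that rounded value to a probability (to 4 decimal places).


Step 1: Calculate posterior odds
Posterior odds = Prior odds × LR
               = 1.64 × 3.52
               = 5.77

Step 2: Convert to probability
P(M|E) = Posterior odds / (1 + Posterior odds)
       = 5.77 / (1 + 5.77)
       = 5.77 / 6.77
       = 0.8523

The evidence increased P(M) from 0.6212 to 0.8523.


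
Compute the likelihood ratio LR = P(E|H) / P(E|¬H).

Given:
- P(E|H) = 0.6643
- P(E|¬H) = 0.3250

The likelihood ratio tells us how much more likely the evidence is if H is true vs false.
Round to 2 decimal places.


Likelihood Ratio (LR) = P(E|H) / P(E|¬H)

LR = 0.6643 / 0.3250
   = 2.04

The evidence is 2.04 times more likely if H is true than if H is false.
Because LR exceeds 1, E is evidence for H.


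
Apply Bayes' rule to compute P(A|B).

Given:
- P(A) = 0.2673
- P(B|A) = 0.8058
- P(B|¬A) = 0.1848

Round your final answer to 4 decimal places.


Bayes' theorem: P(A|B) = P(B|A) × P(A) / P(B)

Step 1: Calculate P(B) using law of total probability
P(B) = P(B|A)P(A) + P(B|¬A)P(¬A)
     = 0.8058 × 0.2673 + 0.1848 × 0.7327
     = 0.21539034 + 0.13540296
     = 0.35079330

Step 2: Apply Bayes' theorem
P(A|B) = P(B|A) × P(A) / P(B)
       = 0.21539034 / 0.35079330
       = 0.6140
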